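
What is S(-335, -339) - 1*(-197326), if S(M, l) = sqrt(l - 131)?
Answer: 197326 + I*sqrt(470) ≈ 1.9733e+5 + 21.679*I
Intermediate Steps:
S(M, l) = sqrt(-131 + l)
S(-335, -339) - 1*(-197326) = sqrt(-131 - 339) - 1*(-197326) = sqrt(-470) + 197326 = I*sqrt(470) + 197326 = 197326 + I*sqrt(470)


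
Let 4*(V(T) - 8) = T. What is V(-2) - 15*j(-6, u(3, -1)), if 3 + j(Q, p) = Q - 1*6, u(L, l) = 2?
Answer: 465/2 ≈ 232.50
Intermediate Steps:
V(T) = 8 + T/4
j(Q, p) = -9 + Q (j(Q, p) = -3 + (Q - 1*6) = -3 + (Q - 6) = -3 + (-6 + Q) = -9 + Q)
V(-2) - 15*j(-6, u(3, -1)) = (8 + (1/4)*(-2)) - 15*(-9 - 6) = (8 - 1/2) - 15*(-15) = 15/2 + 225 = 465/2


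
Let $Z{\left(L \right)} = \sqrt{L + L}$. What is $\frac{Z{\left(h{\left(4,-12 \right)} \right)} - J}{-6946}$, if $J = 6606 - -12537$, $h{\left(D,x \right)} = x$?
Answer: $\frac{19143}{6946} - \frac{i \sqrt{6}}{3473} \approx 2.756 - 0.0007053 i$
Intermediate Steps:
$J = 19143$ ($J = 6606 + 12537 = 19143$)
$Z{\left(L \right)} = \sqrt{2} \sqrt{L}$ ($Z{\left(L \right)} = \sqrt{2 L} = \sqrt{2} \sqrt{L}$)
$\frac{Z{\left(h{\left(4,-12 \right)} \right)} - J}{-6946} = \frac{\sqrt{2} \sqrt{-12} - 19143}{-6946} = \left(\sqrt{2} \cdot 2 i \sqrt{3} - 19143\right) \left(- \frac{1}{6946}\right) = \left(2 i \sqrt{6} - 19143\right) \left(- \frac{1}{6946}\right) = \left(-19143 + 2 i \sqrt{6}\right) \left(- \frac{1}{6946}\right) = \frac{19143}{6946} - \frac{i \sqrt{6}}{3473}$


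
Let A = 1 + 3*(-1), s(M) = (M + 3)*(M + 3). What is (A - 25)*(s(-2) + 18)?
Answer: -513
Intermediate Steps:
s(M) = (3 + M)² (s(M) = (3 + M)*(3 + M) = (3 + M)²)
A = -2 (A = 1 - 3 = -2)
(A - 25)*(s(-2) + 18) = (-2 - 25)*((3 - 2)² + 18) = -27*(1² + 18) = -27*(1 + 18) = -27*19 = -513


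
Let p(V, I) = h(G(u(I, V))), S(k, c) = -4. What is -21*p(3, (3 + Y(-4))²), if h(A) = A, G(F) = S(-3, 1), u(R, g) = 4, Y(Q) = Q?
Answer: 84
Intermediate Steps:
G(F) = -4
p(V, I) = -4
-21*p(3, (3 + Y(-4))²) = -21*(-4) = 84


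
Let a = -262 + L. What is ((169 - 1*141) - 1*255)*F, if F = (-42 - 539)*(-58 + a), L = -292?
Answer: -80714844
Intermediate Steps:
a = -554 (a = -262 - 292 = -554)
F = 355572 (F = (-42 - 539)*(-58 - 554) = -581*(-612) = 355572)
((169 - 1*141) - 1*255)*F = ((169 - 1*141) - 1*255)*355572 = ((169 - 141) - 255)*355572 = (28 - 255)*355572 = -227*355572 = -80714844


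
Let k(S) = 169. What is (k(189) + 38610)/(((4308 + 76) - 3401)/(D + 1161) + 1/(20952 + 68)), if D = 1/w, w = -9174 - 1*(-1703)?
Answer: 707033877404140/15437940669 ≈ 45798.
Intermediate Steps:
w = -7471 (w = -9174 + 1703 = -7471)
D = -1/7471 (D = 1/(-7471) = -1/7471 ≈ -0.00013385)
(k(189) + 38610)/(((4308 + 76) - 3401)/(D + 1161) + 1/(20952 + 68)) = (169 + 38610)/(((4308 + 76) - 3401)/(-1/7471 + 1161) + 1/(20952 + 68)) = 38779/((4384 - 3401)/(8673830/7471) + 1/21020) = 38779/(983*(7471/8673830) + 1/21020) = 38779/(7343993/8673830 + 1/21020) = 38779/(15437940669/18232390660) = 38779*(18232390660/15437940669) = 707033877404140/15437940669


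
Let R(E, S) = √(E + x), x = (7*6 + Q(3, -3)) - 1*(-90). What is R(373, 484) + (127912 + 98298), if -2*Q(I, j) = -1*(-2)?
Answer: 226210 + 6*√14 ≈ 2.2623e+5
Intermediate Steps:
Q(I, j) = -1 (Q(I, j) = -(-1)*(-2)/2 = -½*2 = -1)
x = 131 (x = (7*6 - 1) - 1*(-90) = (42 - 1) + 90 = 41 + 90 = 131)
R(E, S) = √(131 + E) (R(E, S) = √(E + 131) = √(131 + E))
R(373, 484) + (127912 + 98298) = √(131 + 373) + (127912 + 98298) = √504 + 226210 = 6*√14 + 226210 = 226210 + 6*√14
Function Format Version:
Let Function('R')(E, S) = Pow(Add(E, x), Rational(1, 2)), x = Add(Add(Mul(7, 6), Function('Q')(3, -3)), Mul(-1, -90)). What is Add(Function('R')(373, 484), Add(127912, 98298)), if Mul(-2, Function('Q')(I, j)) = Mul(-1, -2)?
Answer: Add(226210, Mul(6, Pow(14, Rational(1, 2)))) ≈ 2.2623e+5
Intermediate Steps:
Function('Q')(I, j) = -1 (Function('Q')(I, j) = Mul(Rational(-1, 2), Mul(-1, -2)) = Mul(Rational(-1, 2), 2) = -1)
x = 131 (x = Add(Add(Mul(7, 6), -1), Mul(-1, -90)) = Add(Add(42, -1), 90) = Add(41, 90) = 131)
Function('R')(E, S) = Pow(Add(131, E), Rational(1, 2)) (Function('R')(E, S) = Pow(Add(E, 131), Rational(1, 2)) = Pow(Add(131, E), Rational(1, 2)))
Add(Function('R')(373, 484), Add(127912, 98298)) = Add(Pow(Add(131, 373), Rational(1, 2)), Add(127912, 98298)) = Add(Pow(504, Rational(1, 2)), 226210) = Add(Mul(6, Pow(14, Rational(1, 2))), 226210) = Add(226210, Mul(6, Pow(14, Rational(1, 2))))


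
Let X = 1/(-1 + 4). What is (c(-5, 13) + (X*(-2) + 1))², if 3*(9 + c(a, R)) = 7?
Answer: 361/9 ≈ 40.111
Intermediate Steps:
c(a, R) = -20/3 (c(a, R) = -9 + (⅓)*7 = -9 + 7/3 = -20/3)
X = ⅓ (X = 1/3 = ⅓ ≈ 0.33333)
(c(-5, 13) + (X*(-2) + 1))² = (-20/3 + ((⅓)*(-2) + 1))² = (-20/3 + (-⅔ + 1))² = (-20/3 + ⅓)² = (-19/3)² = 361/9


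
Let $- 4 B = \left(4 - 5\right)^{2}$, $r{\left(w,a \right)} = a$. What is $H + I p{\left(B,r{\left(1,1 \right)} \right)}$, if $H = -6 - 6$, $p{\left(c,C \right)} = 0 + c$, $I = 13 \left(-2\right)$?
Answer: $- \frac{11}{2} \approx -5.5$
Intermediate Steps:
$B = - \frac{1}{4}$ ($B = - \frac{\left(4 - 5\right)^{2}}{4} = - \frac{\left(-1\right)^{2}}{4} = \left(- \frac{1}{4}\right) 1 = - \frac{1}{4} \approx -0.25$)
$I = -26$
$p{\left(c,C \right)} = c$
$H = -12$ ($H = -6 - 6 = -12$)
$H + I p{\left(B,r{\left(1,1 \right)} \right)} = -12 - - \frac{13}{2} = -12 + \frac{13}{2} = - \frac{11}{2}$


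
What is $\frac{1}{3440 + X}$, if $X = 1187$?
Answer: $\frac{1}{4627} \approx 0.00021612$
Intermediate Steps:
$\frac{1}{3440 + X} = \frac{1}{3440 + 1187} = \frac{1}{4627}$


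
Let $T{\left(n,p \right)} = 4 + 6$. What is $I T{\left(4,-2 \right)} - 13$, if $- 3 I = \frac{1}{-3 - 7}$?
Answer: $- \frac{38}{3} \approx -12.667$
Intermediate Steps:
$I = \frac{1}{30}$ ($I = - \frac{1}{3 \left(-3 - 7\right)} = - \frac{1}{3 \left(-10\right)} = \left(- \frac{1}{3}\right) \left(- \frac{1}{10}\right) = \frac{1}{30} \approx 0.033333$)
$T{\left(n,p \right)} = 10$
$I T{\left(4,-2 \right)} - 13 = \frac{1}{30} \cdot 10 - 13 = \frac{1}{3} - 13 = - \frac{38}{3}$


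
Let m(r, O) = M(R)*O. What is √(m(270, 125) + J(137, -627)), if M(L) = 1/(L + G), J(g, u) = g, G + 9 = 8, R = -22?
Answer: √69598/23 ≈ 11.470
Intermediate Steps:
G = -1 (G = -9 + 8 = -1)
M(L) = 1/(-1 + L) (M(L) = 1/(L - 1) = 1/(-1 + L))
m(r, O) = -O/23 (m(r, O) = O/(-1 - 22) = O/(-23) = -O/23)
√(m(270, 125) + J(137, -627)) = √(-1/23*125 + 137) = √(-125/23 + 137) = √(3026/23) = √69598/23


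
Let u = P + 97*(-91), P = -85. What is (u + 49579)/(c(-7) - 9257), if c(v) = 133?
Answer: -40667/9124 ≈ -4.4571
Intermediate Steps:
u = -8912 (u = -85 + 97*(-91) = -85 - 8827 = -8912)
(u + 49579)/(c(-7) - 9257) = (-8912 + 49579)/(133 - 9257) = 40667/(-9124) = 40667*(-1/9124) = -40667/9124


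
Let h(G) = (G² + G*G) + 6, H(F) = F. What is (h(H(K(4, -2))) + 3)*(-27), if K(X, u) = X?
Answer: -1107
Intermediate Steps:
h(G) = 6 + 2*G² (h(G) = (G² + G²) + 6 = 2*G² + 6 = 6 + 2*G²)
(h(H(K(4, -2))) + 3)*(-27) = ((6 + 2*4²) + 3)*(-27) = ((6 + 2*16) + 3)*(-27) = ((6 + 32) + 3)*(-27) = (38 + 3)*(-27) = 41*(-27) = -1107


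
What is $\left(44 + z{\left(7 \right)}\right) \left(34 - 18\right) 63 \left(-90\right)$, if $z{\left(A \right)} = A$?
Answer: $-4626720$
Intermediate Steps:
$\left(44 + z{\left(7 \right)}\right) \left(34 - 18\right) 63 \left(-90\right) = \left(44 + 7\right) \left(34 - 18\right) 63 \left(-90\right) = 51 \cdot 16 \cdot 63 \left(-90\right) = 816 \cdot 63 \left(-90\right) = 51408 \left(-90\right) = -4626720$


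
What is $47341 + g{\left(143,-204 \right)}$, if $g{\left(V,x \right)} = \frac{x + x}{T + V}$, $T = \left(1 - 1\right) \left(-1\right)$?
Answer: $\frac{6769355}{143} \approx 47338.0$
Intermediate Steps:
$T = 0$ ($T = 0 \left(-1\right) = 0$)
$g{\left(V,x \right)} = \frac{2 x}{V}$ ($g{\left(V,x \right)} = \frac{x + x}{0 + V} = \frac{2 x}{V}$)
$47341 + g{\left(143,-204 \right)} = 47341 + 2 \left(-204\right) \frac{1}{143} = 47341 - \frac{408}{143} = \frac{6769355}{143}$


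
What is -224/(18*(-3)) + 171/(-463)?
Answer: 47239/12501 ≈ 3.7788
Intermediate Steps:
-224/(18*(-3)) + 171/(-463) = -224/(-54) + 171*(-1/463) = -224*(-1/54) - 171/463 = 112/27 - 171/463 = 47239/12501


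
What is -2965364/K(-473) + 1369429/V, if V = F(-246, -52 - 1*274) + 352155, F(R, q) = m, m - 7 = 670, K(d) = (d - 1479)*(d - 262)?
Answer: 28702245751/15819222720 ≈ 1.8144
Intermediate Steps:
K(d) = (-1479 + d)*(-262 + d)
m = 677 (m = 7 + 670 = 677)
F(R, q) = 677
V = 352832 (V = 677 + 352155 = 352832)
-2965364/K(-473) + 1369429/V = -2965364/(387498 + (-473)² - 1741*(-473)) + 1369429/352832 = -2965364/(387498 + 223729 + 823493) + 1369429*(1/352832) = -2965364/1434720 + 1369429/352832 = -2965364*1/1434720 + 1369429/352832 = -741341/358680 + 1369429/352832 = 28702245751/15819222720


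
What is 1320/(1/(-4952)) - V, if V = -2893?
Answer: -6533747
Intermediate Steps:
1320/(1/(-4952)) - V = 1320/(1/(-4952)) - 1*(-2893) = 1320/(-1/4952) + 2893 = 1320*(-4952) + 2893 = -6536640 + 2893 = -6533747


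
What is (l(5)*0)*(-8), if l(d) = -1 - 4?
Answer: 0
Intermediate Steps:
l(d) = -5
(l(5)*0)*(-8) = -5*0*(-8) = 0*(-8) = 0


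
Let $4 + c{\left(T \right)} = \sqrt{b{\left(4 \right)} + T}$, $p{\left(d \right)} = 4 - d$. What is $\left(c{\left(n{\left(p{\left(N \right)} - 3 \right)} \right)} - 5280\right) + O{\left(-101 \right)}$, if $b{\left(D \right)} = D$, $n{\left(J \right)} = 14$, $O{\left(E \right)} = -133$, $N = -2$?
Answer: $-5417 + 3 \sqrt{2} \approx -5412.8$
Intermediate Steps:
$c{\left(T \right)} = -4 + \sqrt{4 + T}$
$\left(c{\left(n{\left(p{\left(N \right)} - 3 \right)} \right)} - 5280\right) + O{\left(-101 \right)} = \left(\left(-4 + \sqrt{4 + 14}\right) - 5280\right) - 133 = \left(\left(-4 + \sqrt{18}\right) - 5280\right) - 133 = \left(\left(-4 + 3 \sqrt{2}\right) - 5280\right) - 133 = \left(-5284 + 3 \sqrt{2}\right) - 133 = -5417 + 3 \sqrt{2}$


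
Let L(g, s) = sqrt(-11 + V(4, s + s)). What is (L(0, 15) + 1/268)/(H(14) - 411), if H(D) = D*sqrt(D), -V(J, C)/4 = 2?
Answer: -(1/268 + I*sqrt(19))/(411 - 14*sqrt(14)) ≈ -1.0405e-5 - 0.012155*I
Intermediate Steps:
V(J, C) = -8 (V(J, C) = -4*2 = -8)
H(D) = D**(3/2)
L(g, s) = I*sqrt(19) (L(g, s) = sqrt(-11 - 8) = sqrt(-19) = I*sqrt(19))
(L(0, 15) + 1/268)/(H(14) - 411) = (I*sqrt(19) + 1/268)/(14**(3/2) - 411) = (I*sqrt(19) + 1/268)/(14*sqrt(14) - 411) = (1/268 + I*sqrt(19))/(-411 + 14*sqrt(14))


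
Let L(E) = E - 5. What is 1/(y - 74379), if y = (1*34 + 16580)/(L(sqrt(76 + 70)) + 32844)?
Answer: -26736583759193/1988626836774913701 + 1846*sqrt(146)/662875612258304567 ≈ -1.3445e-5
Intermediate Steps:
L(E) = -5 + E
y = 16614/(32839 + sqrt(146)) (y = (1*34 + 16580)/((-5 + sqrt(76 + 70)) + 32844) = (34 + 16580)/((-5 + sqrt(146)) + 32844) = 16614/(32839 + sqrt(146)) ≈ 0.50574)
1/(y - 74379) = 1/((545587146/1078399775 - 16614*sqrt(146)/1078399775) - 74379) = 1/(-80209751277579/1078399775 - 16614*sqrt(146)/1078399775)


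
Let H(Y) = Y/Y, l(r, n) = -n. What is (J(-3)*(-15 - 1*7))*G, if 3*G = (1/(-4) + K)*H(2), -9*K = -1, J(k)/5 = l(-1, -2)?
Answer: 275/27 ≈ 10.185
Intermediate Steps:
J(k) = 10 (J(k) = 5*(-1*(-2)) = 5*2 = 10)
K = 1/9 (K = -1/9*(-1) = 1/9 ≈ 0.11111)
H(Y) = 1
G = -5/108 (G = ((1/(-4) + 1/9)*1)/3 = ((-1/4 + 1/9)*1)/3 = (-5/36*1)/3 = (1/3)*(-5/36) = -5/108 ≈ -0.046296)
(J(-3)*(-15 - 1*7))*G = (10*(-15 - 1*7))*(-5/108) = (10*(-15 - 7))*(-5/108) = (10*(-22))*(-5/108) = -220*(-5/108) = 275/27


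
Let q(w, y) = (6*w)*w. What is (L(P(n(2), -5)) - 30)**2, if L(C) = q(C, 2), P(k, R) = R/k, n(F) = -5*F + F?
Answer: 783225/1024 ≈ 764.87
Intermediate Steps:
q(w, y) = 6*w**2
n(F) = -4*F
L(C) = 6*C**2
(L(P(n(2), -5)) - 30)**2 = (6*(-5/((-4*2)))**2 - 30)**2 = (6*(-5/(-8))**2 - 30)**2 = (6*(-5*(-1/8))**2 - 30)**2 = (6*(5/8)**2 - 30)**2 = (6*(25/64) - 30)**2 = (75/32 - 30)**2 = (-885/32)**2 = 783225/1024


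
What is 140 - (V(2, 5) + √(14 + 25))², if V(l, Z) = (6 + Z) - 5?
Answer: 65 - 12*√39 ≈ -9.9400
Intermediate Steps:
V(l, Z) = 1 + Z
140 - (V(2, 5) + √(14 + 25))² = 140 - ((1 + 5) + √(14 + 25))² = 140 - (6 + √39)²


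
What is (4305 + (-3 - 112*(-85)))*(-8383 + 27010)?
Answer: 257462394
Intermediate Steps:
(4305 + (-3 - 112*(-85)))*(-8383 + 27010) = (4305 + (-3 + 9520))*18627 = (4305 + 9517)*18627 = 13822*18627 = 257462394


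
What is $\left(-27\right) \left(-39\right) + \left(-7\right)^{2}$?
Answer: $1102$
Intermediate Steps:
$\left(-27\right) \left(-39\right) + \left(-7\right)^{2} = 1053 + 49 = 1102$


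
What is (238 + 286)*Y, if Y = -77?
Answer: -40348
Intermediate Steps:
(238 + 286)*Y = (238 + 286)*(-77) = 524*(-77) = -40348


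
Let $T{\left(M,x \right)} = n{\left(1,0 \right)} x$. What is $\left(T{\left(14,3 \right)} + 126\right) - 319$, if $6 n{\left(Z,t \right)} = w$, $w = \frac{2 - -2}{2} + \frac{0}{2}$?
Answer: $-192$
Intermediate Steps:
$w = 2$ ($w = \left(2 + 2\right) \frac{1}{2} + 0 \cdot \frac{1}{2} = 4 \cdot \frac{1}{2} + 0 = 2 + 0 = 2$)
$n{\left(Z,t \right)} = \frac{1}{3}$ ($n{\left(Z,t \right)} = \frac{1}{6} \cdot 2 = \frac{1}{3}$)
$T{\left(M,x \right)} = \frac{x}{3}$
$\left(T{\left(14,3 \right)} + 126\right) - 319 = \left(\frac{1}{3} \cdot 3 + 126\right) - 319 = \left(1 + 126\right) - 319 = 127 - 319 = -192$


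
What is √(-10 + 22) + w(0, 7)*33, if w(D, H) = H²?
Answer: 1617 + 2*√3 ≈ 1620.5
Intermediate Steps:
√(-10 + 22) + w(0, 7)*33 = √(-10 + 22) + 7²*33 = √12 + 49*33 = 2*√3 + 1617 = 1617 + 2*√3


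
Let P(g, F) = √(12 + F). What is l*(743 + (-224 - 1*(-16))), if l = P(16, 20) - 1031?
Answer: -551585 + 2140*√2 ≈ -5.4856e+5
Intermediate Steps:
l = -1031 + 4*√2 (l = √(12 + 20) - 1031 = √32 - 1031 = 4*√2 - 1031 = -1031 + 4*√2 ≈ -1025.3)
l*(743 + (-224 - 1*(-16))) = (-1031 + 4*√2)*(743 + (-224 - 1*(-16))) = (-1031 + 4*√2)*(743 + (-224 + 16)) = (-1031 + 4*√2)*(743 - 208) = (-1031 + 4*√2)*535 = -551585 + 2140*√2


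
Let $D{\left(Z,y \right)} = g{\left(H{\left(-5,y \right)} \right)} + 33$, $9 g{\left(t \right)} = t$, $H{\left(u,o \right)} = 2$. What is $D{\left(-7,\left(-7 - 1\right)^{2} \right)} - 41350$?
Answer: $- \frac{371851}{9} \approx -41317.0$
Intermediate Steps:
$g{\left(t \right)} = \frac{t}{9}$
$D{\left(Z,y \right)} = \frac{299}{9}$ ($D{\left(Z,y \right)} = \frac{1}{9} \cdot 2 + 33 = \frac{2}{9} + 33 = \frac{299}{9}$)
$D{\left(-7,\left(-7 - 1\right)^{2} \right)} - 41350 = \frac{299}{9} - 41350 = - \frac{371851}{9}$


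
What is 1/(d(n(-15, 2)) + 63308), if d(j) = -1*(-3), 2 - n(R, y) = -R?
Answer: 1/63311 ≈ 1.5795e-5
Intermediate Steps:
n(R, y) = 2 + R (n(R, y) = 2 - (-1)*R = 2 + R)
d(j) = 3
1/(d(n(-15, 2)) + 63308) = 1/(3 + 63308) = 1/63311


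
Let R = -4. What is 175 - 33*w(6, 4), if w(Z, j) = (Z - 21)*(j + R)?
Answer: 175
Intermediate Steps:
w(Z, j) = (-21 + Z)*(-4 + j) (w(Z, j) = (Z - 21)*(j - 4) = (-21 + Z)*(-4 + j))
175 - 33*w(6, 4) = 175 - 33*(84 - 21*4 - 4*6 + 6*4) = 175 - 33*(84 - 84 - 24 + 24) = 175 - 33*0 = 175 + 0 = 175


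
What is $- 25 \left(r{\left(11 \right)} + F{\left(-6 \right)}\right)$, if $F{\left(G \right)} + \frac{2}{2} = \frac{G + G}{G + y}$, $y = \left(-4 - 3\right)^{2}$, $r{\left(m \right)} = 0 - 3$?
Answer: $\frac{4600}{43} \approx 106.98$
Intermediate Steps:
$r{\left(m \right)} = -3$
$y = 49$ ($y = \left(-7\right)^{2} = 49$)
$F{\left(G \right)} = -1 + \frac{2 G}{49 + G}$ ($F{\left(G \right)} = -1 + \frac{G + G}{G + 49} = -1 + \frac{2 G}{49 + G}$)
$- 25 \left(r{\left(11 \right)} + F{\left(-6 \right)}\right) = - 25 \left(-3 + \frac{-49 - 6}{49 - 6}\right) = - 25 \left(-3 + \frac{1}{43} \left(-55\right)\right) = - 25 \left(-3 - \frac{55}{43}\right) = \left(-25\right) \left(- \frac{184}{43}\right) = \frac{4600}{43}$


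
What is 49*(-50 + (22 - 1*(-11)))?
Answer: -833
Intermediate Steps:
49*(-50 + (22 - 1*(-11))) = 49*(-50 + (22 + 11)) = 49*(-50 + 33) = 49*(-17) = -833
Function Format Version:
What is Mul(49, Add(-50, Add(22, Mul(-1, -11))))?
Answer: -833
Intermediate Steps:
Mul(49, Add(-50, Add(22, Mul(-1, -11)))) = Mul(49, Add(-50, Add(22, 11))) = Mul(49, Add(-50, 33)) = Mul(49, -17) = -833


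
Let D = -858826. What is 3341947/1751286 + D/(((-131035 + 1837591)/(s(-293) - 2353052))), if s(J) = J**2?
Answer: 2001169168159985/1753912929 ≈ 1.1410e+6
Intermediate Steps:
3341947/1751286 + D/(((-131035 + 1837591)/(s(-293) - 2353052))) = 3341947/1751286 - 858826*((-293)**2 - 2353052)/(-131035 + 1837591) = 3341947*(1/1751286) - 858826/(1706556/(85849 - 2353052)) = 3341947/1751286 - 858826/(1706556/(-2267203)) = 3341947/1751286 - 858826/(1706556*(-1/2267203)) = 3341947/1751286 - 858826/(-1706556/2267203) = 3341947/1751286 - 858826*(-2267203/1706556) = 3341947/1751286 + 973566441839/853278 = 2001169168159985/1753912929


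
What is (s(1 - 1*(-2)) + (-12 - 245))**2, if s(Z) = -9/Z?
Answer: 67600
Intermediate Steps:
(s(1 - 1*(-2)) + (-12 - 245))**2 = (-9/(1 - 1*(-2)) + (-12 - 245))**2 = (-9/(1 + 2) - 257)**2 = (-9/3 - 257)**2 = (-9*1/3 - 257)**2 = (-3 - 257)**2 = (-260)**2 = 67600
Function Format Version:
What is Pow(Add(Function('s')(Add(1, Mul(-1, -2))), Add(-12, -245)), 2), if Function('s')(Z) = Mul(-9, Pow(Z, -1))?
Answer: 67600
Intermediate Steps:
Pow(Add(Function('s')(Add(1, Mul(-1, -2))), Add(-12, -245)), 2) = Pow(Add(Mul(-9, Pow(Add(1, Mul(-1, -2)), -1)), Add(-12, -245)), 2) = Pow(Add(Mul(-9, Pow(Add(1, 2), -1)), -257), 2) = Pow(Add(Mul(-9, Pow(3, -1)), -257), 2) = Pow(Add(Mul(-9, Rational(1, 3)), -257), 2) = Pow(Add(-3, -257), 2) = Pow(-260, 2) = 67600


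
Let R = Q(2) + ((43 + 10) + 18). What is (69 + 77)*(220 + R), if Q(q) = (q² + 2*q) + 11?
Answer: 45260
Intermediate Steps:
Q(q) = 11 + q² + 2*q
R = 90 (R = (11 + 2² + 2*2) + ((43 + 10) + 18) = (11 + 4 + 4) + (53 + 18) = 19 + 71 = 90)
(69 + 77)*(220 + R) = (69 + 77)*(220 + 90) = 146*310 = 45260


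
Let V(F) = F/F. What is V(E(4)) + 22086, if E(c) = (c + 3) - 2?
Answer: 22087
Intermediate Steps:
E(c) = 1 + c (E(c) = (3 + c) - 2 = 1 + c)
V(F) = 1
V(E(4)) + 22086 = 1 + 22086 = 22087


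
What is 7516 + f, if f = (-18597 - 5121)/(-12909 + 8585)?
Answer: 16261451/2162 ≈ 7521.5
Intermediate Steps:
f = 11859/2162 (f = -23718/(-4324) = -23718*(-1/4324) = 11859/2162 ≈ 5.4852)
7516 + f = 7516 + 11859/2162 = 16261451/2162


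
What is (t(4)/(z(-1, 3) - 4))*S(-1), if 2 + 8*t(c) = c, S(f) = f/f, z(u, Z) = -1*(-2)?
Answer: -⅛ ≈ -0.12500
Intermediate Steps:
z(u, Z) = 2
S(f) = 1
t(c) = -¼ + c/8
(t(4)/(z(-1, 3) - 4))*S(-1) = ((-¼ + (⅛)*4)/(2 - 4))*1 = ((-¼ + ½)/(-2))*1 = ((¼)*(-½))*1 = -⅛*1 = -⅛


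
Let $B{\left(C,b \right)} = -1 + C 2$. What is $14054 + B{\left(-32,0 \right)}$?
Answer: $13989$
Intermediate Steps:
$B{\left(C,b \right)} = -1 + 2 C$
$14054 + B{\left(-32,0 \right)} = 14054 + \left(-1 + 2 \left(-32\right)\right) = 14054 - 65 = 13989$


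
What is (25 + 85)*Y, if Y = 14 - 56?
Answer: -4620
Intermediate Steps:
Y = -42
(25 + 85)*Y = (25 + 85)*(-42) = 110*(-42) = -4620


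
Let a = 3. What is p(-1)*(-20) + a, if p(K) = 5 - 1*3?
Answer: -37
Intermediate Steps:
p(K) = 2 (p(K) = 5 - 3 = 2)
p(-1)*(-20) + a = 2*(-20) + 3 = -40 + 3 = -37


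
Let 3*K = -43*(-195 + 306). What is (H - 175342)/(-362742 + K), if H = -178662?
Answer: 354004/364333 ≈ 0.97165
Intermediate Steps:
K = -1591 (K = (-43*(-195 + 306))/3 = (-43*111)/3 = (⅓)*(-4773) = -1591)
(H - 175342)/(-362742 + K) = (-178662 - 175342)/(-362742 - 1591) = -354004/(-364333) = -354004*(-1/364333) = 354004/364333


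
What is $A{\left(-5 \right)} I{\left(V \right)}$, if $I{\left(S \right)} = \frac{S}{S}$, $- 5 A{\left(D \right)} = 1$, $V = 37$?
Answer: $- \frac{1}{5} \approx -0.2$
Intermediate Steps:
$A{\left(D \right)} = - \frac{1}{5}$ ($A{\left(D \right)} = \left(- \frac{1}{5}\right) 1 = - \frac{1}{5}$)
$I{\left(S \right)} = 1$
$A{\left(-5 \right)} I{\left(V \right)} = \left(- \frac{1}{5}\right) 1 = - \frac{1}{5}$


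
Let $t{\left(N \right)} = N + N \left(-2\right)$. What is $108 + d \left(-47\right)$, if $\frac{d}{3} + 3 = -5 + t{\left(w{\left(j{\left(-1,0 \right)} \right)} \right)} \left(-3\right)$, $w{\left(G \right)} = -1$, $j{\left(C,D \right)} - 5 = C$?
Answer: $1659$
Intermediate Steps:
$j{\left(C,D \right)} = 5 + C$
$t{\left(N \right)} = - N$ ($t{\left(N \right)} = N - 2 N = - N$)
$d = -33$ ($d = -9 + 3 \left(-5 + \left(-1\right) \left(-1\right) \left(-3\right)\right) = -9 + 3 \left(-5 + 1 \left(-3\right)\right) = -9 + 3 \left(-5 - 3\right) = -9 + 3 \left(-8\right) = -9 - 24 = -33$)
$108 + d \left(-47\right) = 108 - -1551 = 108 + 1551 = 1659$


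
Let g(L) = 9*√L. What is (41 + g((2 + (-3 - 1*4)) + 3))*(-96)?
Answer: -3936 - 864*I*√2 ≈ -3936.0 - 1221.9*I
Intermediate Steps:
(41 + g((2 + (-3 - 1*4)) + 3))*(-96) = (41 + 9*√((2 + (-3 - 1*4)) + 3))*(-96) = (41 + 9*√((2 + (-3 - 4)) + 3))*(-96) = (41 + 9*√((2 - 7) + 3))*(-96) = (41 + 9*√(-5 + 3))*(-96) = (41 + 9*√(-2))*(-96) = (41 + 9*(I*√2))*(-96) = (41 + 9*I*√2)*(-96) = -3936 - 864*I*√2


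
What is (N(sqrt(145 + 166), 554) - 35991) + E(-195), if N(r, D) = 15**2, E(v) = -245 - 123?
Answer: -36134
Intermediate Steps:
E(v) = -368
N(r, D) = 225
(N(sqrt(145 + 166), 554) - 35991) + E(-195) = (225 - 35991) - 368 = -35766 - 368 = -36134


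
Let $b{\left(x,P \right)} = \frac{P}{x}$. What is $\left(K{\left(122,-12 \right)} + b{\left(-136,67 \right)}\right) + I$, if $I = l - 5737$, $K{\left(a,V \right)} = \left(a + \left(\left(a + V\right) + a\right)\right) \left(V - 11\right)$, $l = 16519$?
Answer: $\frac{358973}{136} \approx 2639.5$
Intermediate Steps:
$K{\left(a,V \right)} = \left(-11 + V\right) \left(V + 3 a\right)$ ($K{\left(a,V \right)} = \left(a + \left(\left(V + a\right) + a\right)\right) \left(-11 + V\right) = \left(a + \left(V + 2 a\right)\right) \left(-11 + V\right) = \left(V + 3 a\right) \left(-11 + V\right) = \left(-11 + V\right) \left(V + 3 a\right)$)
$I = 10782$ ($I = 16519 - 5737 = 10782$)
$\left(K{\left(122,-12 \right)} + b{\left(-136,67 \right)}\right) + I = \left(\left(\left(-12\right)^{2} - 4026 - -132 + 3 \left(-12\right) 122\right) + \frac{67}{-136}\right) + 10782 = \left(\left(144 - 4026 + 132 - 4392\right) + 67 \left(- \frac{1}{136}\right)\right) + 10782 = \left(-8142 - \frac{67}{136}\right) + 10782 = - \frac{1107379}{136} + 10782 = \frac{358973}{136}$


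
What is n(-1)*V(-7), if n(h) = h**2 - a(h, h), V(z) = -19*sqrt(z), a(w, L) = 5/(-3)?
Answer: -152*I*sqrt(7)/3 ≈ -134.05*I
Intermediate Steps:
a(w, L) = -5/3 (a(w, L) = 5*(-1/3) = -5/3)
n(h) = 5/3 + h**2 (n(h) = h**2 - 1*(-5/3) = h**2 + 5/3 = 5/3 + h**2)
n(-1)*V(-7) = (5/3 + (-1)**2)*(-19*I*sqrt(7)) = (5/3 + 1)*(-19*I*sqrt(7)) = 8*(-19*I*sqrt(7))/3 = -152*I*sqrt(7)/3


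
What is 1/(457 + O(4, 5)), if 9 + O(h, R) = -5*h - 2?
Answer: 1/426 ≈ 0.0023474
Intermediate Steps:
O(h, R) = -11 - 5*h (O(h, R) = -9 + (-5*h - 2) = -9 + (-2 - 5*h) = -11 - 5*h)
1/(457 + O(4, 5)) = 1/(457 + (-11 - 5*4)) = 1/(457 + (-11 - 20)) = 1/(457 - 31) = 1/426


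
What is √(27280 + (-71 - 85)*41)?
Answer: 2*√5221 ≈ 144.51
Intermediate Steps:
√(27280 + (-71 - 85)*41) = √(27280 - 156*41) = √(27280 - 6396) = √20884 = 2*√5221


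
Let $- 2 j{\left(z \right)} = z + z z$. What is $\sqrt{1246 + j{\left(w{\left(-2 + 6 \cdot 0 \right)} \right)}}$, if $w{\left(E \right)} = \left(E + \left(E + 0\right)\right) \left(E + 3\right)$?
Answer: $2 \sqrt{310} \approx 35.214$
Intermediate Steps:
$w{\left(E \right)} = 2 E \left(3 + E\right)$ ($w{\left(E \right)} = \left(E + E\right) \left(3 + E\right) = 2 E \left(3 + E\right)$)
$j{\left(z \right)} = - \frac{z}{2} - \frac{z^{2}}{2}$ ($j{\left(z \right)} = - \frac{z + z z}{2} = - \frac{z + z^{2}}{2} = - \frac{z}{2} - \frac{z^{2}}{2}$)
$\sqrt{1246 + j{\left(w{\left(-2 + 6 \cdot 0 \right)} \right)}} = \sqrt{1246 - \frac{2 \left(-2 + 6 \cdot 0\right) \left(3 + \left(-2 + 6 \cdot 0\right)\right) \left(1 + 2 \left(-2 + 6 \cdot 0\right) \left(3 + \left(-2 + 6 \cdot 0\right)\right)\right)}{2}} = \sqrt{1246 - \frac{2 \left(-2 + 0\right) \left(3 + \left(-2 + 0\right)\right) \left(1 + 2 \left(-2 + 0\right) \left(3 + \left(-2 + 0\right)\right)\right)}{2}} = \sqrt{1246 - \frac{2 \left(-2\right) \left(3 - 2\right) \left(1 + 2 \left(-2\right) \left(3 - 2\right)\right)}{2}} = \sqrt{1246 - \frac{2 \left(-2\right) 1 \left(1 + 2 \left(-2\right) 1\right)}{2}} = \sqrt{1246 - - 2 \left(1 - 4\right)} = \sqrt{1246 - \left(-2\right) \left(-3\right)} = \sqrt{1246 - 6} = \sqrt{1240} = 2 \sqrt{310}$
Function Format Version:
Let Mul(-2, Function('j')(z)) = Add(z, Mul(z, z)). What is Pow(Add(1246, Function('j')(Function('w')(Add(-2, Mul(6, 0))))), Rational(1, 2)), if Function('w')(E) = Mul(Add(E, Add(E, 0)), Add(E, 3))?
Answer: Mul(2, Pow(310, Rational(1, 2))) ≈ 35.214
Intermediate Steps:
Function('w')(E) = Mul(2, E, Add(3, E)) (Function('w')(E) = Mul(Add(E, E), Add(3, E)) = Mul(Mul(2, E), Add(3, E)) = Mul(2, E, Add(3, E)))
Function('j')(z) = Add(Mul(Rational(-1, 2), z), Mul(Rational(-1, 2), Pow(z, 2))) (Function('j')(z) = Mul(Rational(-1, 2), Add(z, Mul(z, z))) = Mul(Rational(-1, 2), Add(z, Pow(z, 2))) = Add(Mul(Rational(-1, 2), z), Mul(Rational(-1, 2), Pow(z, 2))))
Pow(Add(1246, Function('j')(Function('w')(Add(-2, Mul(6, 0))))), Rational(1, 2)) = Pow(Add(1246, Mul(Rational(-1, 2), Mul(2, Add(-2, Mul(6, 0)), Add(3, Add(-2, Mul(6, 0)))), Add(1, Mul(2, Add(-2, Mul(6, 0)), Add(3, Add(-2, Mul(6, 0))))))), Rational(1, 2)) = Pow(Add(1246, Mul(Rational(-1, 2), Mul(2, Add(-2, 0), Add(3, Add(-2, 0))), Add(1, Mul(2, Add(-2, 0), Add(3, Add(-2, 0)))))), Rational(1, 2)) = Pow(Add(1246, Mul(Rational(-1, 2), Mul(2, -2, Add(3, -2)), Add(1, Mul(2, -2, Add(3, -2))))), Rational(1, 2)) = Pow(Add(1246, Mul(Rational(-1, 2), Mul(2, -2, 1), Add(1, Mul(2, -2, 1)))), Rational(1, 2)) = Pow(Add(1246, Mul(Rational(-1, 2), -4, Add(1, -4))), Rational(1, 2)) = Pow(Add(1246, Mul(Rational(-1, 2), -4, -3)), Rational(1, 2)) = Pow(Add(1246, -6), Rational(1, 2)) = Pow(1240, Rational(1, 2)) = Mul(2, Pow(310, Rational(1, 2)))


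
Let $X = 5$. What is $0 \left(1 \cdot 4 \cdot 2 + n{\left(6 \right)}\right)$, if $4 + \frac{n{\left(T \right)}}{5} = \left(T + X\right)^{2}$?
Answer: $0$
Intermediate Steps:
$n{\left(T \right)} = -20 + 5 \left(5 + T\right)^{2}$ ($n{\left(T \right)} = -20 + 5 \left(T + 5\right)^{2} = -20 + 5 \left(5 + T\right)^{2}$)
$0 \left(1 \cdot 4 \cdot 2 + n{\left(6 \right)}\right) = 0 \left(1 \cdot 4 \cdot 2 - \left(20 - 5 \left(5 + 6\right)^{2}\right)\right) = 0 \left(4 \cdot 2 - \left(20 - 5 \cdot 11^{2}\right)\right) = 0 \left(8 + \left(-20 + 5 \cdot 121\right)\right) = 0 \left(8 + \left(-20 + 605\right)\right) = 0 \left(8 + 585\right) = 0 \cdot 593 = 0$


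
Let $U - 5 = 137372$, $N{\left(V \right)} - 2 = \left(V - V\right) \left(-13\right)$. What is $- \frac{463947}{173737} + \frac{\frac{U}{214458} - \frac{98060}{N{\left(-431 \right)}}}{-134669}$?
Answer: $- \frac{11572382018802163}{5017671263870274} \approx -2.3063$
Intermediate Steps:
$N{\left(V \right)} = 2$ ($N{\left(V \right)} = 2 + \left(V - V\right) \left(-13\right) = 2 + 0 \left(-13\right) = 2 + 0 = 2$)
$U = 137377$ ($U = 5 + 137372 = 137377$)
$- \frac{463947}{173737} + \frac{\frac{U}{214458} - \frac{98060}{N{\left(-431 \right)}}}{-134669} = - \frac{463947}{173737} + \frac{\frac{137377}{214458} - \frac{98060}{2}}{-134669} = \left(-463947\right) \frac{1}{173737} + \left(137377 \cdot \frac{1}{214458} - 49030\right) \left(- \frac{1}{134669}\right) = - \frac{463947}{173737} + \left(\frac{137377}{214458} - 49030\right) \left(- \frac{1}{134669}\right) = - \frac{463947}{173737} - - \frac{10514738363}{28880844402} = - \frac{463947}{173737} + \frac{10514738363}{28880844402} = - \frac{11572382018802163}{5017671263870274}$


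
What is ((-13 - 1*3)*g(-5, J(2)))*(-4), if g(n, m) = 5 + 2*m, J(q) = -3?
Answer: -64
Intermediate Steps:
((-13 - 1*3)*g(-5, J(2)))*(-4) = ((-13 - 1*3)*(5 + 2*(-3)))*(-4) = ((-13 - 3)*(5 - 6))*(-4) = -16*(-1)*(-4) = 16*(-4) = -64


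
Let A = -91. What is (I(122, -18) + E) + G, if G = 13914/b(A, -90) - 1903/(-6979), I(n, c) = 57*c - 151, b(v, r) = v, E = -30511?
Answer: -412686385/12961 ≈ -31841.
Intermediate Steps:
I(n, c) = -151 + 57*c
G = -1978217/12961 (G = 13914/(-91) - 1903/(-6979) = 13914*(-1/91) - 1903*(-1/6979) = -13914/91 + 1903/6979 = -1978217/12961 ≈ -152.63)
(I(122, -18) + E) + G = ((-151 + 57*(-18)) - 30511) - 1978217/12961 = ((-151 - 1026) - 30511) - 1978217/12961 = (-1177 - 30511) - 1978217/12961 = -31688 - 1978217/12961 = -412686385/12961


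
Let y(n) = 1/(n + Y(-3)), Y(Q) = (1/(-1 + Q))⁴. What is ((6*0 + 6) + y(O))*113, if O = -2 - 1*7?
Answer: 1532506/2303 ≈ 665.44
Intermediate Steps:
O = -9 (O = -2 - 7 = -9)
Y(Q) = (-1 + Q)⁻⁴
y(n) = 1/(1/256 + n) (y(n) = 1/(n + (-1 - 3)⁻⁴) = 1/(n + (-4)⁻⁴) = 1/(n + 1/256) = 1/(1/256 + n))
((6*0 + 6) + y(O))*113 = ((6*0 + 6) + 256/(1 + 256*(-9)))*113 = ((0 + 6) + 256/(1 - 2304))*113 = (6 + 256/(-2303))*113 = (6 + 256*(-1/2303))*113 = (6 - 256/2303)*113 = (13562/2303)*113 = 1532506/2303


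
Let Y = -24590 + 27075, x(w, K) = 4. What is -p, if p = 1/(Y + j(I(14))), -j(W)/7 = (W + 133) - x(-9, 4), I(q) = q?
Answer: -1/1484 ≈ -0.00067385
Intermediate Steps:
Y = 2485
j(W) = -903 - 7*W (j(W) = -7*((W + 133) - 1*4) = -7*((133 + W) - 4) = -7*(129 + W) = -903 - 7*W)
p = 1/1484 (p = 1/(2485 + (-903 - 7*14)) = 1/(2485 + (-903 - 98)) = 1/(2485 - 1001) = 1/1484 ≈ 0.00067385)
-p = -1*1/1484 = -1/1484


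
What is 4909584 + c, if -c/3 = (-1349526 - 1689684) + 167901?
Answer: 13523511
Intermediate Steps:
c = 8613927 (c = -3*((-1349526 - 1689684) + 167901) = -3*(-3039210 + 167901) = -3*(-2871309) = 8613927)
4909584 + c = 4909584 + 8613927 = 13523511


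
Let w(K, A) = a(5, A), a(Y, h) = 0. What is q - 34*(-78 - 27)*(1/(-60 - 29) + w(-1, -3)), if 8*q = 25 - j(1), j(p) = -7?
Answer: -3214/89 ≈ -36.112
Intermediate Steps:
w(K, A) = 0
q = 4 (q = (25 - 1*(-7))/8 = (25 + 7)/8 = (1/8)*32 = 4)
q - 34*(-78 - 27)*(1/(-60 - 29) + w(-1, -3)) = 4 - 34*(-78 - 27)*(1/(-60 - 29) + 0) = 4 - (-3570)*(1/(-89) + 0) = 4 - (-3570)*(-1/89 + 0) = 4 - (-3570)*(-1)/89 = 4 - 34*105/89 = 4 - 3570/89 = -3214/89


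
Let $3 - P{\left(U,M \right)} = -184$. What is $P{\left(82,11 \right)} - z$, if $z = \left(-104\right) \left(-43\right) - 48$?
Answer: $-4237$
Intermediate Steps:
$P{\left(U,M \right)} = 187$ ($P{\left(U,M \right)} = 3 - -184 = 3 + 184 = 187$)
$z = 4424$ ($z = 4472 - 48 = 4424$)
$P{\left(82,11 \right)} - z = 187 - 4424 = -4237$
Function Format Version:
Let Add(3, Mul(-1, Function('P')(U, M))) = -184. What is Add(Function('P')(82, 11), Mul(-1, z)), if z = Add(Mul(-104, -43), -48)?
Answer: -4237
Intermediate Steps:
Function('P')(U, M) = 187 (Function('P')(U, M) = Add(3, Mul(-1, -184)) = Add(3, 184) = 187)
z = 4424 (z = Add(4472, -48) = 4424)
Add(Function('P')(82, 11), Mul(-1, z)) = Add(187, Mul(-1, 4424)) = Add(187, -4424) = -4237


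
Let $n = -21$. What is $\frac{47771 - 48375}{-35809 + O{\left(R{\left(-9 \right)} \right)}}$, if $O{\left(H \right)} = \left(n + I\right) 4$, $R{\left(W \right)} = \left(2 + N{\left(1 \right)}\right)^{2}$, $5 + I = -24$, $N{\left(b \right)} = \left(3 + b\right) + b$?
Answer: $\frac{604}{36009} \approx 0.016774$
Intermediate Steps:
$N{\left(b \right)} = 3 + 2 b$
$I = -29$ ($I = -5 - 24 = -29$)
$R{\left(W \right)} = 49$ ($R{\left(W \right)} = \left(2 + \left(3 + 2 \cdot 1\right)\right)^{2} = \left(2 + \left(3 + 2\right)\right)^{2} = \left(2 + 5\right)^{2} = 7^{2} = 49$)
$O{\left(H \right)} = -200$ ($O{\left(H \right)} = \left(-21 - 29\right) 4 = \left(-50\right) 4 = -200$)
$\frac{47771 - 48375}{-35809 + O{\left(R{\left(-9 \right)} \right)}} = \frac{47771 - 48375}{-35809 - 200} = - \frac{604}{-36009} = \left(-604\right) \left(- \frac{1}{36009}\right) = \frac{604}{36009}$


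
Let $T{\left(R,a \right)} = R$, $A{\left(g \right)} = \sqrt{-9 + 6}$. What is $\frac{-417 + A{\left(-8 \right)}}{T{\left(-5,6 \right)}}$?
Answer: $\frac{417}{5} - \frac{i \sqrt{3}}{5} \approx 83.4 - 0.34641 i$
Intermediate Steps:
$A{\left(g \right)} = i \sqrt{3}$ ($A{\left(g \right)} = \sqrt{-3} = i \sqrt{3}$)
$\frac{-417 + A{\left(-8 \right)}}{T{\left(-5,6 \right)}} = \frac{-417 + i \sqrt{3}}{-5} = - \frac{-417 + i \sqrt{3}}{5} = \frac{417}{5} - \frac{i \sqrt{3}}{5}$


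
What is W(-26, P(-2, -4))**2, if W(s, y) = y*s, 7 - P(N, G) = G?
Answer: 81796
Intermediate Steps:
P(N, G) = 7 - G
W(s, y) = s*y
W(-26, P(-2, -4))**2 = (-26*(7 - 1*(-4)))**2 = (-26*(7 + 4))**2 = (-26*11)**2 = (-286)**2 = 81796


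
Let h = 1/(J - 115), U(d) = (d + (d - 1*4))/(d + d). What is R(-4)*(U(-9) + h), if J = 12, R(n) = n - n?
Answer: 0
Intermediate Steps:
R(n) = 0
U(d) = (-4 + 2*d)/(2*d) (U(d) = (d + (d - 4))/((2*d)) = (d + (-4 + d))*(1/(2*d)) = (-4 + 2*d)*(1/(2*d)) = (-4 + 2*d)/(2*d))
h = -1/103 (h = 1/(12 - 115) = 1/(-103) = -1/103 ≈ -0.0097087)
R(-4)*(U(-9) + h) = 0*((-2 - 9)/(-9) - 1/103) = 0*(-1/9*(-11) - 1/103) = 0*(11/9 - 1/103) = 0*(1124/927) = 0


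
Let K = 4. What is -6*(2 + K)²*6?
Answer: -1296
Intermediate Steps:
-6*(2 + K)²*6 = -6*(2 + 4)²*6 = -6*6²*6 = -6*36*6 = -216*6 = -1296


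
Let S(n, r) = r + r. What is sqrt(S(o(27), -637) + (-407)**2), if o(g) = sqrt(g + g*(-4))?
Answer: 25*sqrt(263) ≈ 405.43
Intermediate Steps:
o(g) = sqrt(3)*sqrt(-g) (o(g) = sqrt(g - 4*g) = sqrt(-3*g) = sqrt(3)*sqrt(-g))
S(n, r) = 2*r
sqrt(S(o(27), -637) + (-407)**2) = sqrt(2*(-637) + (-407)**2) = sqrt(-1274 + 165649) = sqrt(164375) = 25*sqrt(263)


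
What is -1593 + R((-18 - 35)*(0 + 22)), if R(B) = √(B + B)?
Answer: -1593 + 2*I*√583 ≈ -1593.0 + 48.291*I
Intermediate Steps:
R(B) = √2*√B (R(B) = √(2*B) = √2*√B)
-1593 + R((-18 - 35)*(0 + 22)) = -1593 + √2*√((-18 - 35)*(0 + 22)) = -1593 + √2*√(-53*22) = -1593 + √2*√(-1166) = -1593 + √2*(I*√1166) = -1593 + 2*I*√583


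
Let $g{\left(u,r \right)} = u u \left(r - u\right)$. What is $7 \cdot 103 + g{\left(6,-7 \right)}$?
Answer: $253$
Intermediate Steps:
$g{\left(u,r \right)} = u^{2} \left(r - u\right)$
$7 \cdot 103 + g{\left(6,-7 \right)} = 7 \cdot 103 + 6^{2} \left(-7 - 6\right) = 721 + 36 \left(-7 - 6\right) = 721 + 36 \left(-13\right) = 721 - 468 = 253$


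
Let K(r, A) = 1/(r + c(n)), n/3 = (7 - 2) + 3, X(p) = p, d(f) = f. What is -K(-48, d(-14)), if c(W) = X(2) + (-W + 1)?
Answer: 1/69 ≈ 0.014493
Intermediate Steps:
n = 24 (n = 3*((7 - 2) + 3) = 3*(5 + 3) = 3*8 = 24)
c(W) = 3 - W (c(W) = 2 + (-W + 1) = 2 + (1 - W) = 3 - W)
K(r, A) = 1/(-21 + r) (K(r, A) = 1/(r + (3 - 1*24)) = 1/(r + (3 - 24)) = 1/(r - 21) = 1/(-21 + r))
-K(-48, d(-14)) = -1/(-21 - 48) = -1/(-69) = -1*(-1/69) = 1/69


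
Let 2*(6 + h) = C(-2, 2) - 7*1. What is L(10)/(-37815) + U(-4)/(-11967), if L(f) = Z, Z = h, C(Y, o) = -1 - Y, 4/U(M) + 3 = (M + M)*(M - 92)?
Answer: 5482769/23079137355 ≈ 0.00023756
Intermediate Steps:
U(M) = 4/(-3 + 2*M*(-92 + M)) (U(M) = 4/(-3 + (M + M)*(M - 92)) = 4/(-3 + (2*M)*(-92 + M)) = 4/(-3 + 2*M*(-92 + M)))
h = -9 (h = -6 + ((-1 - 1*(-2)) - 7*1)/2 = -6 + ((-1 + 2) - 7)/2 = -6 + (1 - 7)/2 = -6 + (1/2)*(-6) = -6 - 3 = -9)
Z = -9
L(f) = -9
L(10)/(-37815) + U(-4)/(-11967) = -9/(-37815) + (4/(-3 - 184*(-4) + 2*(-4)**2))/(-11967) = -9*(-1/37815) + (4/(-3 + 736 + 2*16))*(-1/11967) = 3/12605 + (4/(-3 + 736 + 32))*(-1/11967) = 3/12605 + (4/765)*(-1/11967) = 3/12605 - 4/9154755 = 5482769/23079137355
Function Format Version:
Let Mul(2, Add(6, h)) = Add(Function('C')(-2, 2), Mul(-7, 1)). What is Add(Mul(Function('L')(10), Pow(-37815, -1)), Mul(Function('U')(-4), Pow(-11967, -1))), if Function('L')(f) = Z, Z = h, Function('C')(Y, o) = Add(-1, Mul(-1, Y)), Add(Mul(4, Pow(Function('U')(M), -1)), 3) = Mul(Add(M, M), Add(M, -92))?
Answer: Rational(5482769, 23079137355) ≈ 0.00023756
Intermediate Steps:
Function('U')(M) = Mul(4, Pow(Add(-3, Mul(2, M, Add(-92, M))), -1)) (Function('U')(M) = Mul(4, Pow(Add(-3, Mul(Add(M, M), Add(M, -92))), -1)) = Mul(4, Pow(Add(-3, Mul(Mul(2, M), Add(-92, M))), -1)) = Mul(4, Pow(Add(-3, Mul(2, M, Add(-92, M))), -1)))
h = -9 (h = Add(-6, Mul(Rational(1, 2), Add(Add(-1, Mul(-1, -2)), Mul(-7, 1)))) = Add(-6, Mul(Rational(1, 2), Add(Add(-1, 2), -7))) = Add(-6, Mul(Rational(1, 2), Add(1, -7))) = Add(-6, Mul(Rational(1, 2), -6)) = Add(-6, -3) = -9)
Z = -9
Function('L')(f) = -9
Add(Mul(Function('L')(10), Pow(-37815, -1)), Mul(Function('U')(-4), Pow(-11967, -1))) = Add(Mul(-9, Pow(-37815, -1)), Mul(Mul(4, Pow(Add(-3, Mul(-184, -4), Mul(2, Pow(-4, 2))), -1)), Pow(-11967, -1))) = Add(Mul(-9, Rational(-1, 37815)), Mul(Mul(4, Pow(Add(-3, 736, Mul(2, 16)), -1)), Rational(-1, 11967))) = Add(Rational(3, 12605), Mul(Mul(4, Pow(Add(-3, 736, 32), -1)), Rational(-1, 11967))) = Add(Rational(3, 12605), Mul(Mul(4, Pow(765, -1)), Rational(-1, 11967))) = Add(Rational(3, 12605), Mul(Mul(4, Rational(1, 765)), Rational(-1, 11967))) = Add(Rational(3, 12605), Mul(Rational(4, 765), Rational(-1, 11967))) = Add(Rational(3, 12605), Rational(-4, 9154755)) = Rational(5482769, 23079137355)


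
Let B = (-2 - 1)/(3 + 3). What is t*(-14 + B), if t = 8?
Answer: -116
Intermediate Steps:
B = -½ (B = -3/6 = -3*⅙ = -½ ≈ -0.50000)
t*(-14 + B) = 8*(-14 - ½) = 8*(-29/2) = -116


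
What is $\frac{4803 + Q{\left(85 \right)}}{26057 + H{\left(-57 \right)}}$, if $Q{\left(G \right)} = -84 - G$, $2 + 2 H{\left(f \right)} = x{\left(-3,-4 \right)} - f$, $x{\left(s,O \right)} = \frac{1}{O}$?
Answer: $\frac{37072}{208675} \approx 0.17765$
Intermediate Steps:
$H{\left(f \right)} = - \frac{9}{8} - \frac{f}{2}$ ($H{\left(f \right)} = -1 + \frac{\frac{1}{-4} - f}{2} = -1 + \frac{- \frac{1}{4} - f}{2} = -1 - \left(\frac{1}{8} + \frac{f}{2}\right) = - \frac{9}{8} - \frac{f}{2}$)
$\frac{4803 + Q{\left(85 \right)}}{26057 + H{\left(-57 \right)}} = \frac{4803 - 169}{26057 - - \frac{219}{8}} = \frac{4803 - 169}{26057 + \left(- \frac{9}{8} + \frac{57}{2}\right)} = \frac{4803 - 169}{26057 + \frac{219}{8}} = \frac{4634}{\frac{208675}{8}} = 4634 \cdot \frac{8}{208675} = \frac{37072}{208675}$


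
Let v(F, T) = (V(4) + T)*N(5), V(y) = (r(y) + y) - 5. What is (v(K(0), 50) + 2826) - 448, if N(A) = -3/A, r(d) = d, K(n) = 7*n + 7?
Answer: 11731/5 ≈ 2346.2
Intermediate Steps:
K(n) = 7 + 7*n
V(y) = -5 + 2*y (V(y) = (y + y) - 5 = 2*y - 5 = -5 + 2*y)
v(F, T) = -9/5 - 3*T/5 (v(F, T) = ((-5 + 2*4) + T)*(-3/5) = ((-5 + 8) + T)*(-3*⅕) = (3 + T)*(-⅗) = -9/5 - 3*T/5)
(v(K(0), 50) + 2826) - 448 = ((-9/5 - ⅗*50) + 2826) - 448 = ((-9/5 - 30) + 2826) - 448 = (-159/5 + 2826) - 448 = 13971/5 - 448 = 11731/5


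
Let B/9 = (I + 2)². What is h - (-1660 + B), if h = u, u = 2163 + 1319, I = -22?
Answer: 1542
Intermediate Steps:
B = 3600 (B = 9*(-22 + 2)² = 9*(-20)² = 9*400 = 3600)
u = 3482
h = 3482
h - (-1660 + B) = 3482 - (-1660 + 3600) = 3482 - 1*1940 = 3482 - 1940 = 1542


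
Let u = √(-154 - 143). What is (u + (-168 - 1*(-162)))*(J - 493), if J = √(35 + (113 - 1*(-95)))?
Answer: 3*(2 - I*√33)*(493 - 9*√3) ≈ 2864.5 - 8227.6*I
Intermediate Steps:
J = 9*√3 (J = √(35 + (113 + 95)) = √(35 + 208) = √243 = 9*√3 ≈ 15.588)
u = 3*I*√33 (u = √(-297) = 3*I*√33 ≈ 17.234*I)
(u + (-168 - 1*(-162)))*(J - 493) = (3*I*√33 + (-168 - 1*(-162)))*(9*√3 - 493) = (3*I*√33 + (-168 + 162))*(-493 + 9*√3) = (3*I*√33 - 6)*(-493 + 9*√3) = (-6 + 3*I*√33)*(-493 + 9*√3) = (-493 + 9*√3)*(-6 + 3*I*√33)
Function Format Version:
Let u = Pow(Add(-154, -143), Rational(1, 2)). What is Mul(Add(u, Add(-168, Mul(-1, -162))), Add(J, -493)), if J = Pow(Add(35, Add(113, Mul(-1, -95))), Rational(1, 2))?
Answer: Mul(3, Add(2, Mul(-1, I, Pow(33, Rational(1, 2)))), Add(493, Mul(-9, Pow(3, Rational(1, 2))))) ≈ Add(2864.5, Mul(-8227.6, I))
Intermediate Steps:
J = Mul(9, Pow(3, Rational(1, 2))) (J = Pow(Add(35, Add(113, 95)), Rational(1, 2)) = Pow(Add(35, 208), Rational(1, 2)) = Pow(243, Rational(1, 2)) = Mul(9, Pow(3, Rational(1, 2))) ≈ 15.588)
u = Mul(3, I, Pow(33, Rational(1, 2))) (u = Pow(-297, Rational(1, 2)) = Mul(3, I, Pow(33, Rational(1, 2))) ≈ Mul(17.234, I))
Mul(Add(u, Add(-168, Mul(-1, -162))), Add(J, -493)) = Mul(Add(Mul(3, I, Pow(33, Rational(1, 2))), Add(-168, Mul(-1, -162))), Add(Mul(9, Pow(3, Rational(1, 2))), -493)) = Mul(Add(Mul(3, I, Pow(33, Rational(1, 2))), Add(-168, 162)), Add(-493, Mul(9, Pow(3, Rational(1, 2))))) = Mul(Add(Mul(3, I, Pow(33, Rational(1, 2))), -6), Add(-493, Mul(9, Pow(3, Rational(1, 2))))) = Mul(Add(-6, Mul(3, I, Pow(33, Rational(1, 2)))), Add(-493, Mul(9, Pow(3, Rational(1, 2))))) = Mul(Add(-493, Mul(9, Pow(3, Rational(1, 2)))), Add(-6, Mul(3, I, Pow(33, Rational(1, 2)))))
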